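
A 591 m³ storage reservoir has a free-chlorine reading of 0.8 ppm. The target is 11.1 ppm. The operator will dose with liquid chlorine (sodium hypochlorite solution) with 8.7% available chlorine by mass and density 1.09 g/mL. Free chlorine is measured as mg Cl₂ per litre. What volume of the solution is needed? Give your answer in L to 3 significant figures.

Volume: 591 m³ = 591,000 L.
Chlorine deficit: 11.1 − 0.8 = 10.3 ppm = 10.3 mg/L as Cl₂.
Cl₂ equivalent needed: 10.3 mg/L × 591,000 L = 6,087,000 mg = 6087 g.
Product at 8.7% available chlorine: 6087 / 0.087 = 69,970 g.
Volume at density 1.09 g/mL: 69,970 g ÷ 1.09 g/mL = 64,190 mL.

64.2 L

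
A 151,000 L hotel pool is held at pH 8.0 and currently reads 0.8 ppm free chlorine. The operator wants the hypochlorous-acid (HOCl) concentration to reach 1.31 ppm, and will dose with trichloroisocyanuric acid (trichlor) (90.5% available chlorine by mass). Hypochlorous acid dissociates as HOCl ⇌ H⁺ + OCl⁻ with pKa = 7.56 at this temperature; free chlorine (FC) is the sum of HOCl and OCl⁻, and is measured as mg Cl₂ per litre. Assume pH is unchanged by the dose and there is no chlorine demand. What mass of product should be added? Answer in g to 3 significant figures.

[OCl⁻]/[HOCl] = 10^(pH − pKa) = 10^(8.0 − 7.56) = 2.754; fraction as HOCl = 1/(1 + 2.754) = 0.2664.
Free chlorine required for 1.31 ppm HOCl: 1.31 / 0.2664 = 4.918 ppm.
FC to add: 4.918 − 0.8 = 4.118 mg/L as Cl₂.
Cl₂ equivalent: 4.118 mg/L × 151,000 L = 621.8 g.
Product at 90.5% available Cl: 621.8 / 0.905 = 687.1 g.

687 g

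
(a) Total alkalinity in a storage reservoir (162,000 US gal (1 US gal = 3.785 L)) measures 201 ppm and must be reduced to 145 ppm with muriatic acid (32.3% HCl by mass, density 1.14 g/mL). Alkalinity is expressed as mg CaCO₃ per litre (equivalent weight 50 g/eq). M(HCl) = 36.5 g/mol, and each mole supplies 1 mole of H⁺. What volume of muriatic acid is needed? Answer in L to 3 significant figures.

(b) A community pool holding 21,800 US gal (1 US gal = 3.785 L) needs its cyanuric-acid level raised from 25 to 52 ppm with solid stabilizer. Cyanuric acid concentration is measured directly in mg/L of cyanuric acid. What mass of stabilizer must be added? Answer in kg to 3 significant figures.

(a) Volume: 162,000 US gal × 3.785 L/gal = 613,170 L.
(a) Alkalinity to neutralize: (201 − 145) = 56 mg/L as CaCO₃ × 613,170 L = 34,340 g as CaCO₃.
(a) Equivalents of H⁺ required: 34,340 ÷ 50 g/eq = 686.8 eq = 686.8 mol HCl.
(a) Mass of HCl: 686.8 × 36.5 = 25,070 g.
(a) Mass of 32.3% solution: 25,070 / 0.323 = 77,600 g.
(a) Volume: 77,600 g ÷ 1.14 g/mL = 68,070 mL.

(b) Volume: 21,800 US gal × 3.785 L/gal = 82,513 L.
(b) CYA to add: (52 − 25) = 27 mg/L × 82,513 L = 2228 g cyanuric acid.

(a) 68.1 L; (b) 2.23 kg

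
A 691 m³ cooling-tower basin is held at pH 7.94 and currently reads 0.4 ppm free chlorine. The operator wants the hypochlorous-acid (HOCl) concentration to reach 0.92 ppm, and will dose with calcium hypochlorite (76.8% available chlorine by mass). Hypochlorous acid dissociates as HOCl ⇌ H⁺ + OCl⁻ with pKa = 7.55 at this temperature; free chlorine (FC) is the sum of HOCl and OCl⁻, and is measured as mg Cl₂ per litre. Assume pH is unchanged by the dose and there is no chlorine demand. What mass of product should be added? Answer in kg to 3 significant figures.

2.50 kg

Volume: 691 m³ = 691,000 L.
[OCl⁻]/[HOCl] = 10^(pH − pKa) = 10^(7.94 − 7.55) = 2.455; fraction as HOCl = 1/(1 + 2.455) = 0.2895.
Free chlorine required for 0.92 ppm HOCl: 0.92 / 0.2895 = 3.178 ppm.
FC to add: 3.178 − 0.4 = 2.778 mg/L as Cl₂.
Cl₂ equivalent: 2.778 mg/L × 691,000 L = 1920 g.
Product at 76.8% available Cl: 1920 / 0.768 = 2500 g.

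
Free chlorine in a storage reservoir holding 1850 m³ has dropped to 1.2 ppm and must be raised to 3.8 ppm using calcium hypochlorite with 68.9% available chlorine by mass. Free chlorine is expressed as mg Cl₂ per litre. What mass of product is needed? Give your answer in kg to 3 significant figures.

Volume: 1850 m³ = 1,850,000 L.
Chlorine deficit: 3.8 − 1.2 = 2.6 ppm = 2.6 mg/L as Cl₂.
Cl₂ equivalent needed: 2.6 mg/L × 1,850,000 L = 4,810,000 mg = 4810 g.
Product at 68.9% available chlorine: 4810 / 0.689 = 6981 g.

6.98 kg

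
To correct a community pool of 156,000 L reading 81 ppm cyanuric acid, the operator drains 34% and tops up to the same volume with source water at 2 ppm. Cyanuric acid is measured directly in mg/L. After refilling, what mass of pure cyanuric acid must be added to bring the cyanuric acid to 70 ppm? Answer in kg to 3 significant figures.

2.47 kg

After draining 34% and refilling: 81 × 0.66 + 2 × 0.34 = 54.14 ppm.
Deficit to target: 70 − 54.14 = 15.86 mg/L.
Mass: 15.86 mg/L × 156,000 L = 2474 g cyanuric acid.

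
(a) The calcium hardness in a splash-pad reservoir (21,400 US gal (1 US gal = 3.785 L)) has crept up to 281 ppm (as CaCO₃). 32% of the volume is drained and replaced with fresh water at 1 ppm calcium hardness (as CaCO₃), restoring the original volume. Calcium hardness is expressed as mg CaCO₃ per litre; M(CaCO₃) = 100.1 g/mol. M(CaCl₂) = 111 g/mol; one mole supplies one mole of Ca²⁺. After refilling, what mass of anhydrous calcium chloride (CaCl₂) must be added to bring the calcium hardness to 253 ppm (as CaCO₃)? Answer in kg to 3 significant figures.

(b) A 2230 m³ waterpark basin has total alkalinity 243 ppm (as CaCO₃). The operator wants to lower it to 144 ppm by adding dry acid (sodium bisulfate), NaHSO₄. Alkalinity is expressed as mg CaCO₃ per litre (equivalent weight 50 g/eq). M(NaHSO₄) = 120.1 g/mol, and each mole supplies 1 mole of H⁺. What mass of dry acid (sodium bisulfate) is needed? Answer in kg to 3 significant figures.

(a) 5.53 kg; (b) 530 kg

(a) Volume: 21,400 US gal × 3.785 L/gal = 80,999 L.
(a) After draining 32% and refilling: 281 × 0.68 + 1 × 0.32 = 191.4 ppm.
(a) Deficit to target: 253 − 191.4 = 61.6 mg/L.
(a) As CaCO₃: 61.6 mg/L × 80,999 L = 4990 g; ÷ 100.1 = 49.85 mol Ca²⁺.
(a) Mass: 49.85 × 111 = 5533 g.

(b) Volume: 2230 m³ = 2,230,000 L.
(b) Alkalinity to neutralize: (243 − 144) = 99 mg/L as CaCO₃ × 2,230,000 L = 220,800 g as CaCO₃.
(b) Equivalents of H⁺ required: 220,800 ÷ 50 g/eq = 4415 eq = 4415 mol NaHSO₄.
(b) Mass of NaHSO₄: 4415 × 120.1 = 530,300 g.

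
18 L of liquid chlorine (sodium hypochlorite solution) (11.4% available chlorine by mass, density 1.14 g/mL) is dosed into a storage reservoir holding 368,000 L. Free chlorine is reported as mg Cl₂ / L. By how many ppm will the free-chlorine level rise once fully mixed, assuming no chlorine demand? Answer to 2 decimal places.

Mass of solution: 18 L × 1000 mL/L × 1.14 g/mL = 20,520 g.
Available chlorine delivered: 20,520 g × 0.114 = 2339 g as Cl₂.
Concentration rise: 2339 g / 368,000 L = 6.357 mg/L = 6.36 ppm.

6.36 ppm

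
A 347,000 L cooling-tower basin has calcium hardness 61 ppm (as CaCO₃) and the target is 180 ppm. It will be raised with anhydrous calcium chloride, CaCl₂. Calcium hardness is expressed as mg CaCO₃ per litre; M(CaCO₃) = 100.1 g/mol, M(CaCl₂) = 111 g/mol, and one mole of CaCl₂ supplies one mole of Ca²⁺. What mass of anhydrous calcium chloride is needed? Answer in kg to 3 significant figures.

Hardness to add: (180 − 61) = 119 mg/L as CaCO₃ × 347,000 L = 41,290 g as CaCO₃.
Moles of Ca²⁺ (1 mol Ca²⁺ ≡ 1 mol CaCO₃): 41,290 / 100.1 g/mol = 412.5 mol.
Mass of CaCl₂: 412.5 × 111 = 45,790 g.

45.8 kg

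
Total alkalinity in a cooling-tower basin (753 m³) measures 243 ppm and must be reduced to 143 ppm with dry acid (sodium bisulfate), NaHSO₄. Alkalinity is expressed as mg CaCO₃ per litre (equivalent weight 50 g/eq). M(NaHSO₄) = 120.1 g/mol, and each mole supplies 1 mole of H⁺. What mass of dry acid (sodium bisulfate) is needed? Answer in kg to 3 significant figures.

Volume: 753 m³ = 753,000 L.
Alkalinity to neutralize: (243 − 143) = 100 mg/L as CaCO₃ × 753,000 L = 75,300 g as CaCO₃.
Equivalents of H⁺ required: 75,300 ÷ 50 g/eq = 1506 eq = 1506 mol NaHSO₄.
Mass of NaHSO₄: 1506 × 120.1 = 180,900 g.

181 kg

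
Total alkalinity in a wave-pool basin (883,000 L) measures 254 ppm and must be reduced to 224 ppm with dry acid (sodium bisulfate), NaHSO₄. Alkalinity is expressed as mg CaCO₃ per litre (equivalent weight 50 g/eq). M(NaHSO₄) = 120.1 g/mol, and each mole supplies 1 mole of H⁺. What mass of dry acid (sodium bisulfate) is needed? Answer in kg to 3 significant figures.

Alkalinity to neutralize: (254 − 224) = 30 mg/L as CaCO₃ × 883,000 L = 26,490 g as CaCO₃.
Equivalents of H⁺ required: 26,490 ÷ 50 g/eq = 529.8 eq = 529.8 mol NaHSO₄.
Mass of NaHSO₄: 529.8 × 120.1 = 63,630 g.

63.6 kg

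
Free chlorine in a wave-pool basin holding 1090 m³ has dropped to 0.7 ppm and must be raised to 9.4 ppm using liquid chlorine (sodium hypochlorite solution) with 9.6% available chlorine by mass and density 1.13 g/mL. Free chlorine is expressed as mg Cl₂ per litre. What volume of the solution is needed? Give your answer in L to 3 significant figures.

Volume: 1090 m³ = 1,090,000 L.
Chlorine deficit: 9.4 − 0.7 = 8.7 ppm = 8.7 mg/L as Cl₂.
Cl₂ equivalent needed: 8.7 mg/L × 1,090,000 L = 9,483,000 mg = 9483 g.
Product at 9.6% available chlorine: 9483 / 0.096 = 98,780 g.
Volume at density 1.13 g/mL: 98,780 g ÷ 1.13 g/mL = 87,420 mL.

87.4 L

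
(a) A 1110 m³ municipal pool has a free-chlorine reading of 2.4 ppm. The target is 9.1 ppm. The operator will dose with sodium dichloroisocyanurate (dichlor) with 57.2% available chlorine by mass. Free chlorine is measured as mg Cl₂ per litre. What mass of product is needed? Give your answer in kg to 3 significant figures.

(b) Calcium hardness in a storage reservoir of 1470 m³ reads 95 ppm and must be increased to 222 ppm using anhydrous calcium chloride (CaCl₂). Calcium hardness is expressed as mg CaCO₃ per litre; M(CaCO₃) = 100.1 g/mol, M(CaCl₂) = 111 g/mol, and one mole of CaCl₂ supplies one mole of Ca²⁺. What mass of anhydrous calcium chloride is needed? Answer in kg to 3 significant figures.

(a) 13.0 kg; (b) 207 kg

(a) Volume: 1110 m³ = 1,110,000 L.
(a) Chlorine deficit: 9.1 − 2.4 = 6.7 ppm = 6.7 mg/L as Cl₂.
(a) Cl₂ equivalent needed: 6.7 mg/L × 1,110,000 L = 7,437,000 mg = 7437 g.
(a) Product at 57.2% available chlorine: 7437 / 0.572 = 13,000 g.

(b) Volume: 1470 m³ = 1,470,000 L.
(b) Hardness to add: (222 − 95) = 127 mg/L as CaCO₃ × 1,470,000 L = 186,700 g as CaCO₃.
(b) Moles of Ca²⁺ (1 mol Ca²⁺ ≡ 1 mol CaCO₃): 186,700 / 100.1 g/mol = 1865 mol.
(b) Mass of CaCl₂: 1865 × 111 = 207,000 g.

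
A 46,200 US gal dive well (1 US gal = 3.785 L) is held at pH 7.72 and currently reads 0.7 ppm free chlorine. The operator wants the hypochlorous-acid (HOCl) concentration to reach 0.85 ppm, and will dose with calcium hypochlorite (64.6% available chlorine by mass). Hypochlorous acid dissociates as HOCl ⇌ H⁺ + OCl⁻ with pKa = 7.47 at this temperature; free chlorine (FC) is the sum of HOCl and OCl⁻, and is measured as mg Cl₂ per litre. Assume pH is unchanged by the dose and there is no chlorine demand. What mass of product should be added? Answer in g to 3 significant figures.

Volume: 46,200 US gal × 3.785 L/gal = 174,867 L.
[OCl⁻]/[HOCl] = 10^(pH − pKa) = 10^(7.72 − 7.47) = 1.778; fraction as HOCl = 1/(1 + 1.778) = 0.3599.
Free chlorine required for 0.85 ppm HOCl: 0.85 / 0.3599 = 2.362 ppm.
FC to add: 2.362 − 0.7 = 1.662 mg/L as Cl₂.
Cl₂ equivalent: 1.662 mg/L × 174,867 L = 290.5 g.
Product at 64.6% available Cl: 290.5 / 0.646 = 449.8 g.

450 g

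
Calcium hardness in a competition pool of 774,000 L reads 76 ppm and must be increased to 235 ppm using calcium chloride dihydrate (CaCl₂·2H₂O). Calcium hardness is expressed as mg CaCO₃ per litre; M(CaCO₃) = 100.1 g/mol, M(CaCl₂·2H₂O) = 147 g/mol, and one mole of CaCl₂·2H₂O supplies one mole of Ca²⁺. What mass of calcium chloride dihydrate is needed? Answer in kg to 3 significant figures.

181 kg

Hardness to add: (235 − 76) = 159 mg/L as CaCO₃ × 774,000 L = 123,100 g as CaCO₃.
Moles of Ca²⁺ (1 mol Ca²⁺ ≡ 1 mol CaCO₃): 123,100 / 100.1 g/mol = 1229 mol.
Mass of CaCl₂·2H₂O: 1229 × 147 = 180,700 g.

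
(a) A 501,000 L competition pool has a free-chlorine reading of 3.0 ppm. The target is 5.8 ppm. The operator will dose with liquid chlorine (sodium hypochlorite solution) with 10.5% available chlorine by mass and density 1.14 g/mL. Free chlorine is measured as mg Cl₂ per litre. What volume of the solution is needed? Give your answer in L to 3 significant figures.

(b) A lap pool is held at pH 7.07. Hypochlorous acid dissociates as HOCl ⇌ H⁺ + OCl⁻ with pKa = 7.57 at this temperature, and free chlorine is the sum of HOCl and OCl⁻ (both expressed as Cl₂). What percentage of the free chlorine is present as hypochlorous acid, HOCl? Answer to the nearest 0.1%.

(a) Chlorine deficit: 5.8 − 3.0 = 2.8 ppm = 2.8 mg/L as Cl₂.
(a) Cl₂ equivalent needed: 2.8 mg/L × 501,000 L = 1,403,000 mg = 1403 g.
(a) Product at 10.5% available chlorine: 1403 / 0.105 = 13,360 g.
(a) Volume at density 1.14 g/mL: 13,360 g ÷ 1.14 g/mL = 11,720 mL.

(b) [OCl⁻]/[HOCl] = 10^(pH − pKa) = 10^(7.07 − 7.57) = 10^-0.50 = 0.3162.
(b) Fraction as HOCl = 1 / (1 + 0.3162) = 0.7597.

(a) 11.7 L; (b) 76.0%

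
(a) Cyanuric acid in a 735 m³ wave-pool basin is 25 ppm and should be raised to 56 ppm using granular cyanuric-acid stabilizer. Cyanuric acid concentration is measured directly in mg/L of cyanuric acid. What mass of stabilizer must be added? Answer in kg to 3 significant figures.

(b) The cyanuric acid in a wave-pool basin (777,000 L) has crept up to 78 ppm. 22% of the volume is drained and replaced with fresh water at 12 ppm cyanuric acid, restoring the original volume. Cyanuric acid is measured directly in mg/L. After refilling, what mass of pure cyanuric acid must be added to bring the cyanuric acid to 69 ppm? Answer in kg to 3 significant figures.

(a) Volume: 735 m³ = 735,000 L.
(a) CYA to add: (56 − 25) = 31 mg/L × 735,000 L = 22,780 g cyanuric acid.

(b) After draining 22% and refilling: 78 × 0.78 + 12 × 0.22 = 63.48 ppm.
(b) Deficit to target: 69 − 63.48 = 5.52 mg/L.
(b) Mass: 5.52 mg/L × 777,000 L = 4289 g cyanuric acid.

(a) 22.8 kg; (b) 4.29 kg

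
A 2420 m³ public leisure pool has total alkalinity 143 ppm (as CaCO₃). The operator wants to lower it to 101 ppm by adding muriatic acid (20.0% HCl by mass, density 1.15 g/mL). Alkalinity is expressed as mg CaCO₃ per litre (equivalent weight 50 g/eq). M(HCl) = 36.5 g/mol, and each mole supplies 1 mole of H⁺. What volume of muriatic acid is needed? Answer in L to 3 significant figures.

Volume: 2420 m³ = 2,420,000 L.
Alkalinity to neutralize: (143 − 101) = 42 mg/L as CaCO₃ × 2,420,000 L = 101,600 g as CaCO₃.
Equivalents of H⁺ required: 101,600 ÷ 50 g/eq = 2033 eq = 2033 mol HCl.
Mass of HCl: 2033 × 36.5 = 74,200 g.
Mass of 20.0% solution: 74,200 / 0.2 = 371,000 g.
Volume: 371,000 g ÷ 1.15 g/mL = 322,600 mL.

323 L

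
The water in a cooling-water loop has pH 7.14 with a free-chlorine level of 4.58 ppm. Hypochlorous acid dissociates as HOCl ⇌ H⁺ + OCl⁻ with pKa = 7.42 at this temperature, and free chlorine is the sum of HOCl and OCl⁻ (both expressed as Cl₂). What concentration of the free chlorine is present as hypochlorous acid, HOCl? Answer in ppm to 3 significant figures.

3.00 ppm

[OCl⁻]/[HOCl] = 10^(pH − pKa) = 10^(7.14 − 7.42) = 10^-0.28 = 0.5248.
Fraction as HOCl = 1 / (1 + 0.5248) = 0.6558.
HOCl = 0.6558 × 4.58 ppm = 3.004 ppm.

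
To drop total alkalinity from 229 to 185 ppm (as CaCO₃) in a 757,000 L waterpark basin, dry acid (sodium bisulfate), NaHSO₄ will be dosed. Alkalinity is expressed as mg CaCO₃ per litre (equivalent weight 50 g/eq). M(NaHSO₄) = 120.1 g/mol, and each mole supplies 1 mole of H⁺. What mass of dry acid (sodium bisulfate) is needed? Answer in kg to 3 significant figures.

80.0 kg

Alkalinity to neutralize: (229 − 185) = 44 mg/L as CaCO₃ × 757,000 L = 33,310 g as CaCO₃.
Equivalents of H⁺ required: 33,310 ÷ 50 g/eq = 666.2 eq = 666.2 mol NaHSO₄.
Mass of NaHSO₄: 666.2 × 120.1 = 80,010 g.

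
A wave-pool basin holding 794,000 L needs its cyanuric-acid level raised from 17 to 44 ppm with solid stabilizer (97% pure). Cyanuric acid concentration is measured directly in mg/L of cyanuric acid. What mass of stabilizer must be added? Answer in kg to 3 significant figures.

22.1 kg

CYA to add: (44 − 17) = 27 mg/L × 794,000 L = 21,440 g cyanuric acid.
At 97% purity: 21,440 / 0.97 = 22,100 g product.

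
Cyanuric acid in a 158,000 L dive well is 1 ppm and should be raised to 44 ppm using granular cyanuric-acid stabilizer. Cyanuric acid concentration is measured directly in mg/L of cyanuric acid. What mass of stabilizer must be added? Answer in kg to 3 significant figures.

CYA to add: (44 − 1) = 43 mg/L × 158,000 L = 6794 g cyanuric acid.

6.79 kg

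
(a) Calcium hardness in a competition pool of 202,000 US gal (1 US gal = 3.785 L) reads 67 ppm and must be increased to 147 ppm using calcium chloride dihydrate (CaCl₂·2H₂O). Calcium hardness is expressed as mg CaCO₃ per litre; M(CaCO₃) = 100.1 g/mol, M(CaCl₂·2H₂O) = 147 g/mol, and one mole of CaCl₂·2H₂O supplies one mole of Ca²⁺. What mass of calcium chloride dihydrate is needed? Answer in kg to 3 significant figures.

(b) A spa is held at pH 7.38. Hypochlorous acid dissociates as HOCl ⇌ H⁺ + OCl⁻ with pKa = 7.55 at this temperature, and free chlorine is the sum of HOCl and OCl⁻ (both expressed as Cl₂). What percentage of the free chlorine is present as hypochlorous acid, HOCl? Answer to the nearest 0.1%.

(a) 89.8 kg; (b) 59.7%

(a) Volume: 202,000 US gal × 3.785 L/gal = 764,570 L.
(a) Hardness to add: (147 − 67) = 80 mg/L as CaCO₃ × 764,570 L = 61,170 g as CaCO₃.
(a) Moles of Ca²⁺ (1 mol Ca²⁺ ≡ 1 mol CaCO₃): 61,170 / 100.1 g/mol = 611 mol.
(a) Mass of CaCl₂·2H₂O: 611 × 147 = 89,820 g.

(b) [OCl⁻]/[HOCl] = 10^(pH − pKa) = 10^(7.38 − 7.55) = 10^-0.17 = 0.6761.
(b) Fraction as HOCl = 1 / (1 + 0.6761) = 0.5966.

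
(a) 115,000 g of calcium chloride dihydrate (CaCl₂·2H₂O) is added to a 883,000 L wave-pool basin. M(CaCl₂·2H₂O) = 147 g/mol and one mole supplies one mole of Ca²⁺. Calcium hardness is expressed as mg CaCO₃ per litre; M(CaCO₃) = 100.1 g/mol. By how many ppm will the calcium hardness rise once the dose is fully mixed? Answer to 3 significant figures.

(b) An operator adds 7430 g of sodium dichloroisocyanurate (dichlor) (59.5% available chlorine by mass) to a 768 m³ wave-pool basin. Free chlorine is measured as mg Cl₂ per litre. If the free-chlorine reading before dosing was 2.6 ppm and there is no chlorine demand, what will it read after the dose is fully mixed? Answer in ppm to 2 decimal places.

(a) 88.7 ppm; (b) 8.36 ppm

(a) Moles of Ca²⁺: 115,000 g ÷ 147 g/mol = 782.3 mol.
(a) As CaCO₃: 782.3 mol × 100.1 g/mol = 78,310 g.
(a) Rise: 78,310 g / 883,000 L × 1000 = 88.69 mg/L.

(b) Volume: 768 m³ = 768,000 L.
(b) Available chlorine delivered: 7430 g × 0.595 = 4421 g as Cl₂.
(b) Concentration rise: 4421 g / 768,000 L = 5.756 mg/L = 5.76 ppm.
(b) Final FC: 2.6 + 5.76 = 8.36 ppm.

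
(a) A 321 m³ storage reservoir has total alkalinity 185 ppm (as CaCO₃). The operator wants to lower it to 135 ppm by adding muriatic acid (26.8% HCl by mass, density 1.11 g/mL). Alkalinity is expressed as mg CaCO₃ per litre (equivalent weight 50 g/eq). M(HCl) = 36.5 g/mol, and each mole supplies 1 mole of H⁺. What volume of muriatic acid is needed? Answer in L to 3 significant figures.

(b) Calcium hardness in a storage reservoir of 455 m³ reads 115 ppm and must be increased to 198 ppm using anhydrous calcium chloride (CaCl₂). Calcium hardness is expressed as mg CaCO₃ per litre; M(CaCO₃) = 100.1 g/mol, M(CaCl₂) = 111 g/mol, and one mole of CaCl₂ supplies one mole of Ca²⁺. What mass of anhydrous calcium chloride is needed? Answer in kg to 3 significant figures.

(a) Volume: 321 m³ = 321,000 L.
(a) Alkalinity to neutralize: (185 − 135) = 50 mg/L as CaCO₃ × 321,000 L = 16,050 g as CaCO₃.
(a) Equivalents of H⁺ required: 16,050 ÷ 50 g/eq = 321 eq = 321 mol HCl.
(a) Mass of HCl: 321 × 36.5 = 11,720 g.
(a) Mass of 26.8% solution: 11,720 / 0.268 = 43,720 g.
(a) Volume: 43,720 g ÷ 1.11 g/mL = 39,390 mL.

(b) Volume: 455 m³ = 455,000 L.
(b) Hardness to add: (198 − 115) = 83 mg/L as CaCO₃ × 455,000 L = 37,760 g as CaCO₃.
(b) Moles of Ca²⁺ (1 mol Ca²⁺ ≡ 1 mol CaCO₃): 37,760 / 100.1 g/mol = 377.3 mol.
(b) Mass of CaCl₂: 377.3 × 111 = 41,880 g.

(a) 39.4 L; (b) 41.9 kg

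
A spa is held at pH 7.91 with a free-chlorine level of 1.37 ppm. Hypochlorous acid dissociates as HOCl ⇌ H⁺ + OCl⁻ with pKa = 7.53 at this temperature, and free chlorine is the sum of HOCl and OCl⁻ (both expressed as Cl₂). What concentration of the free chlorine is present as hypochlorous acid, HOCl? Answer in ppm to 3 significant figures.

0.403 ppm

[OCl⁻]/[HOCl] = 10^(pH − pKa) = 10^(7.91 − 7.53) = 10^0.38 = 2.399.
Fraction as HOCl = 1 / (1 + 2.399) = 0.2942.
HOCl = 0.2942 × 1.37 ppm = 0.4031 ppm.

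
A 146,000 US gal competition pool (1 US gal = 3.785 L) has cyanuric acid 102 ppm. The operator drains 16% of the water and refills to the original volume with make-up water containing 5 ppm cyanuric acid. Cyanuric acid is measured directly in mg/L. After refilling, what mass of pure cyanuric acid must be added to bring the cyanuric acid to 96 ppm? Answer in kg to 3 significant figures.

Volume: 146,000 US gal × 3.785 L/gal = 552,610 L.
After draining 16% and refilling: 102 × 0.84 + 5 × 0.16 = 86.48 ppm.
Deficit to target: 96 − 86.48 = 9.52 mg/L.
Mass: 9.52 mg/L × 552,610 L = 5261 g cyanuric acid.

5.26 kg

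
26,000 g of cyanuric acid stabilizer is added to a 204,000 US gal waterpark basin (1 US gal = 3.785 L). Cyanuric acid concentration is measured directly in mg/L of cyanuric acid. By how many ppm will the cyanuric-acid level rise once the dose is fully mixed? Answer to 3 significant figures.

33.7 ppm

Volume: 204,000 US gal × 3.785 L/gal = 772,140 L.
Rise: 26,000 g / 772,140 L × 1000 = 33.67 mg/L.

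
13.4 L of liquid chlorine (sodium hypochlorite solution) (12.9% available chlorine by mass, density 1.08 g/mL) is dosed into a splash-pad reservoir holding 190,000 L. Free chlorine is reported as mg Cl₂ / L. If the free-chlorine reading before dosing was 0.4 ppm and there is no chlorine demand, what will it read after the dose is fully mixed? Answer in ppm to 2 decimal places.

10.23 ppm

Mass of solution: 13.4 L × 1000 mL/L × 1.08 g/mL = 14,470 g.
Available chlorine delivered: 14,470 g × 0.129 = 1867 g as Cl₂.
Concentration rise: 1867 g / 190,000 L = 9.826 mg/L = 9.83 ppm.
Final FC: 0.4 + 9.83 = 10.23 ppm.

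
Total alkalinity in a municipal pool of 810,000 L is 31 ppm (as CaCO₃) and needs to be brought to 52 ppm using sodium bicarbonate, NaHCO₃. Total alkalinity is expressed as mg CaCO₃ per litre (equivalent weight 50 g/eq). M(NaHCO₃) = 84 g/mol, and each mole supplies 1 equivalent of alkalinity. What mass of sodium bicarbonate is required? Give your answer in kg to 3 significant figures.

Alkalinity to add: (52 − 31) = 21 mg/L as CaCO₃ × 810,000 L = 17,010 g as CaCO₃.
Equivalents: 17,010 g ÷ 50 g/eq = 340.2 eq.
NaHCO₃ supplies 1 eq per mole → 340.2 mol.
Mass: 340.2 mol × 84 g/mol = 28,580 g.

28.6 kg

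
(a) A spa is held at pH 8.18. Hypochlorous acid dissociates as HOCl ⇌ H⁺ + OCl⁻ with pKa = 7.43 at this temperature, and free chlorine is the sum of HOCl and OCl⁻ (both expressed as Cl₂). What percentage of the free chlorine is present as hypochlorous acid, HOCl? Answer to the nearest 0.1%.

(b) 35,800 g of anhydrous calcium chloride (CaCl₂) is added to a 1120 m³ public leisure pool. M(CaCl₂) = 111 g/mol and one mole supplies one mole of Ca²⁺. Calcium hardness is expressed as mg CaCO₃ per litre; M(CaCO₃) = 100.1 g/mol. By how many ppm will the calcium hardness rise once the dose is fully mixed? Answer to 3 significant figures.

(a) [OCl⁻]/[HOCl] = 10^(pH − pKa) = 10^(8.18 − 7.43) = 10^0.75 = 5.623.
(a) Fraction as HOCl = 1 / (1 + 5.623) = 0.151.

(b) Volume: 1120 m³ = 1,120,000 L.
(b) Moles of Ca²⁺: 35,800 g ÷ 111 g/mol = 322.5 mol.
(b) As CaCO₃: 322.5 mol × 100.1 g/mol = 32,280 g.
(b) Rise: 32,280 g / 1,120,000 L × 1000 = 28.83 mg/L.

(a) 15.1%; (b) 28.8 ppm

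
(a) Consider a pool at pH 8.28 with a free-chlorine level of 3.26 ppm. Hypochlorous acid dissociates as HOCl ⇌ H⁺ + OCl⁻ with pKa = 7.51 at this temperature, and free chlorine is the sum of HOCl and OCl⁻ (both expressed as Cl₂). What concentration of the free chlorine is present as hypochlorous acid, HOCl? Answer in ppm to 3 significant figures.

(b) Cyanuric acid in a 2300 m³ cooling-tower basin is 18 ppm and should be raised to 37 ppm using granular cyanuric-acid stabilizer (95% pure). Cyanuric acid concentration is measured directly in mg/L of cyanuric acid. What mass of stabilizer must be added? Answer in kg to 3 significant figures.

(a) 0.473 ppm; (b) 46.0 kg

(a) [OCl⁻]/[HOCl] = 10^(pH − pKa) = 10^(8.28 − 7.51) = 10^0.77 = 5.888.
(a) Fraction as HOCl = 1 / (1 + 5.888) = 0.1452.
(a) HOCl = 0.1452 × 3.26 ppm = 0.4733 ppm.

(b) Volume: 2300 m³ = 2,300,000 L.
(b) CYA to add: (37 − 18) = 19 mg/L × 2,300,000 L = 43,700 g cyanuric acid.
(b) At 95% purity: 43,700 / 0.95 = 46,000 g product.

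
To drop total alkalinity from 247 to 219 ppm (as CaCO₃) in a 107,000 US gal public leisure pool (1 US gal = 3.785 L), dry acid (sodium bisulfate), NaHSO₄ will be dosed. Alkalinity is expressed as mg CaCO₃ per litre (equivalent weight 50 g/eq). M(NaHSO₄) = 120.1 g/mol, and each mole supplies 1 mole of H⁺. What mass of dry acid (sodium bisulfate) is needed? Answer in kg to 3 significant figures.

27.2 kg

Volume: 107,000 US gal × 3.785 L/gal = 404,995 L.
Alkalinity to neutralize: (247 − 219) = 28 mg/L as CaCO₃ × 404,995 L = 11,340 g as CaCO₃.
Equivalents of H⁺ required: 11,340 ÷ 50 g/eq = 226.8 eq = 226.8 mol NaHSO₄.
Mass of NaHSO₄: 226.8 × 120.1 = 27,240 g.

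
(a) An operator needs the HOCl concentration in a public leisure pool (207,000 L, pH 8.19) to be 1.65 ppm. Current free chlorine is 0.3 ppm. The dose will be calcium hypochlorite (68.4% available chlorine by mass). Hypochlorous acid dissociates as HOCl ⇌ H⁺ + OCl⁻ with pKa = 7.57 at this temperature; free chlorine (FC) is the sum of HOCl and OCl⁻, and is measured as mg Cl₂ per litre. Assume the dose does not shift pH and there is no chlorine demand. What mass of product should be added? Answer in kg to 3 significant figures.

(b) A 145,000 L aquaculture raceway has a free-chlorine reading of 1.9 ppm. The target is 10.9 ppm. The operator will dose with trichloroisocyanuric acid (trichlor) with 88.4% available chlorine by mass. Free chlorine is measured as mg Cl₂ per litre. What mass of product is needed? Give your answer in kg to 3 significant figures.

(a) 2.49 kg; (b) 1.48 kg

(a) [OCl⁻]/[HOCl] = 10^(pH − pKa) = 10^(8.19 − 7.57) = 4.169; fraction as HOCl = 1/(1 + 4.169) = 0.1935.
(a) Free chlorine required for 1.65 ppm HOCl: 1.65 / 0.1935 = 8.528 ppm.
(a) FC to add: 8.528 − 0.3 = 8.228 mg/L as Cl₂.
(a) Cl₂ equivalent: 8.228 mg/L × 207,000 L = 1703 g.
(a) Product at 68.4% available Cl: 1703 / 0.684 = 2490 g.

(b) Chlorine deficit: 10.9 − 1.9 = 9 ppm = 9 mg/L as Cl₂.
(b) Cl₂ equivalent needed: 9 mg/L × 145,000 L = 1,305,000 mg = 1305 g.
(b) Product at 88.4% available chlorine: 1305 / 0.884 = 1476 g.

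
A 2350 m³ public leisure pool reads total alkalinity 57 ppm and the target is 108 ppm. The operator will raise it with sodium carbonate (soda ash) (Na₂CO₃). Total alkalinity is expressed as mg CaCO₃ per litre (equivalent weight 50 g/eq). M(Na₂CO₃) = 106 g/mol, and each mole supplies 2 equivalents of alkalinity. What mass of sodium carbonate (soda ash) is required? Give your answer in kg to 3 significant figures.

Volume: 2350 m³ = 2,350,000 L.
Alkalinity to add: (108 − 57) = 51 mg/L as CaCO₃ × 2,350,000 L = 119,800 g as CaCO₃.
Equivalents: 119,800 g ÷ 50 g/eq = 2397 eq.
Each mole of Na₂CO₃ supplies 2 eq, so 2397 / 2 = 1198 mol.
Mass: 1198 mol × 106 g/mol = 127,000 g.

127 kg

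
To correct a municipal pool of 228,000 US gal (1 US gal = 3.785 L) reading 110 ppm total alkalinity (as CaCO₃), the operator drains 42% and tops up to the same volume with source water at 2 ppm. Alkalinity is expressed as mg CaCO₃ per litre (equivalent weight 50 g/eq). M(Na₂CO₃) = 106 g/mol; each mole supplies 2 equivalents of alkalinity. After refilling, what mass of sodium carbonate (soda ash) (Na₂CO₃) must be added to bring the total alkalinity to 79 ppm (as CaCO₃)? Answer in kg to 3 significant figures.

Volume: 228,000 US gal × 3.785 L/gal = 862,980 L.
After draining 42% and refilling: 110 × 0.58 + 2 × 0.42 = 64.64 ppm.
Deficit to target: 79 − 64.64 = 14.36 mg/L.
As CaCO₃: 14.36 mg/L × 862,980 L = 12,390 g; ÷ 50 g/eq ÷ 2 = 123.9 mol Na₂CO₃.
Mass: 123.9 × 106 = 13,140 g.

13.1 kg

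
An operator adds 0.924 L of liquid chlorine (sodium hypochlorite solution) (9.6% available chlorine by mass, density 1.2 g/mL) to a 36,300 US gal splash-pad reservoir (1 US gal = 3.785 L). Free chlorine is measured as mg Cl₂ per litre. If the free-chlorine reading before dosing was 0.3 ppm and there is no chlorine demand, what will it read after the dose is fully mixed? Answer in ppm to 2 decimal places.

1.07 ppm

Volume: 36,300 US gal × 3.785 L/gal = 137,396 L.
Mass of solution: 0.924 L × 1000 mL/L × 1.2 g/mL = 1109 g.
Available chlorine delivered: 1109 g × 0.096 = 106.4 g as Cl₂.
Concentration rise: 106.4 g / 137,396 L = 0.7747 mg/L = 0.77 ppm.
Final FC: 0.3 + 0.77 = 1.07 ppm.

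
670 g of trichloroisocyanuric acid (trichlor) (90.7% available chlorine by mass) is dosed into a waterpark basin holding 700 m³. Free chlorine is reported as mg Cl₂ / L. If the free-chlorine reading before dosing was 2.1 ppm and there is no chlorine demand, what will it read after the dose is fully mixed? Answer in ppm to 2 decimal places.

2.97 ppm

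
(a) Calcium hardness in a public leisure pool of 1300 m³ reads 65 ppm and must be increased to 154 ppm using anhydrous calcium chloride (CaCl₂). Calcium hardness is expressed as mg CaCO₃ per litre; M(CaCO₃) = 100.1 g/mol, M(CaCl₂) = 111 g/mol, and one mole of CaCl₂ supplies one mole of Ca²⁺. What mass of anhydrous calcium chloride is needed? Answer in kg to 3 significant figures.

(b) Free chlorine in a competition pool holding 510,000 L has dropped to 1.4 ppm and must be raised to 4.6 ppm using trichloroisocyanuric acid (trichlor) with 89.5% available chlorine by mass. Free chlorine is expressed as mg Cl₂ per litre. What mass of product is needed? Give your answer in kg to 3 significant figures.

(a) Volume: 1300 m³ = 1,300,000 L.
(a) Hardness to add: (154 − 65) = 89 mg/L as CaCO₃ × 1,300,000 L = 115,700 g as CaCO₃.
(a) Moles of Ca²⁺ (1 mol Ca²⁺ ≡ 1 mol CaCO₃): 115,700 / 100.1 g/mol = 1156 mol.
(a) Mass of CaCl₂: 1156 × 111 = 128,300 g.

(b) Chlorine deficit: 4.6 − 1.4 = 3.2 ppm = 3.2 mg/L as Cl₂.
(b) Cl₂ equivalent needed: 3.2 mg/L × 510,000 L = 1,632,000 mg = 1632 g.
(b) Product at 89.5% available chlorine: 1632 / 0.895 = 1823 g.

(a) 128 kg; (b) 1.82 kg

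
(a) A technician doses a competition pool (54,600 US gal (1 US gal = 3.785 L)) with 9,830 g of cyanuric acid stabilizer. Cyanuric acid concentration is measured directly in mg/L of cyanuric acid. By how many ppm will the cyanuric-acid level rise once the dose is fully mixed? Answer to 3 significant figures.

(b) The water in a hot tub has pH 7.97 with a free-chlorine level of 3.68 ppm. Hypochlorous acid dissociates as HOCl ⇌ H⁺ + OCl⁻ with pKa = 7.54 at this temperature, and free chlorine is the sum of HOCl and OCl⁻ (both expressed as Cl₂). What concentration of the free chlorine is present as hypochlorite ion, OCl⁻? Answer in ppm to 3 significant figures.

(a) 47.6 ppm; (b) 2.68 ppm

(a) Volume: 54,600 US gal × 3.785 L/gal = 206,661 L.
(a) Rise: 9,830 g / 206,661 L × 1000 = 47.57 mg/L.

(b) [OCl⁻]/[HOCl] = 10^(pH − pKa) = 10^(7.97 − 7.54) = 10^0.43 = 2.692.
(b) Fraction as HOCl = 1 / (1 + 2.692) = 0.2709.
(b) OCl⁻ = (1 − 0.2709) × 3.68 ppm = 2.683 ppm.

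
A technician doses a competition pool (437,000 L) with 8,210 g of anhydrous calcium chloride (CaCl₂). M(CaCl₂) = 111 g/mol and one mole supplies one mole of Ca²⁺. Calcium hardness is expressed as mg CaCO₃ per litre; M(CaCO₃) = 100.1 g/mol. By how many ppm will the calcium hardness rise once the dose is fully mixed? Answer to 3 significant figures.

Moles of Ca²⁺: 8,210 g ÷ 111 g/mol = 73.96 mol.
As CaCO₃: 73.96 mol × 100.1 g/mol = 7404 g.
Rise: 7404 g / 437,000 L × 1000 = 16.94 mg/L.

16.9 ppm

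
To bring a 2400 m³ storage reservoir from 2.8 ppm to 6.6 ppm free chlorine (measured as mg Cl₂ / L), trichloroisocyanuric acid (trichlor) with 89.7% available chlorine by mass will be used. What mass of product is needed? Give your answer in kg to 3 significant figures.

Volume: 2400 m³ = 2,400,000 L.
Chlorine deficit: 6.6 − 2.8 = 3.8 ppm = 3.8 mg/L as Cl₂.
Cl₂ equivalent needed: 3.8 mg/L × 2,400,000 L = 9,120,000 mg = 9120 g.
Product at 89.7% available chlorine: 9120 / 0.897 = 10,170 g.

10.2 kg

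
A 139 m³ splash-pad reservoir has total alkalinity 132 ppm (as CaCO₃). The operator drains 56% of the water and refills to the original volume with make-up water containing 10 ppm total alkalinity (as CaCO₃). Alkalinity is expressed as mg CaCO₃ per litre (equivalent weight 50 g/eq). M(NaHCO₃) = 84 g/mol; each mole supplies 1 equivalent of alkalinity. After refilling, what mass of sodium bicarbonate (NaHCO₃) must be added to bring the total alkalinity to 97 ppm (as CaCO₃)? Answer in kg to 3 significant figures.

7.78 kg

Volume: 139 m³ = 139,000 L.
After draining 56% and refilling: 132 × 0.44 + 10 × 0.56 = 63.68 ppm.
Deficit to target: 97 − 63.68 = 33.32 mg/L.
As CaCO₃: 33.32 mg/L × 139,000 L = 4631 g; ÷ 50 g/eq ÷ 1 = 92.63 mol NaHCO₃.
Mass: 92.63 × 84 = 7781 g.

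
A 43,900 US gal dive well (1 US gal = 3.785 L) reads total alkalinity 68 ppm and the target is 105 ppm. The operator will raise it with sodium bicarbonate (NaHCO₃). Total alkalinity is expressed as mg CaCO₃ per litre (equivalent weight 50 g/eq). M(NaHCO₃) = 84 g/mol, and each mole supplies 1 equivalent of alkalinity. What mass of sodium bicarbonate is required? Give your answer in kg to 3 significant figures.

Volume: 43,900 US gal × 3.785 L/gal = 166,162 L.
Alkalinity to add: (105 − 68) = 37 mg/L as CaCO₃ × 166,162 L = 6148 g as CaCO₃.
Equivalents: 6148 g ÷ 50 g/eq = 123 eq.
NaHCO₃ supplies 1 eq per mole → 123 mol.
Mass: 123 mol × 84 g/mol = 10,330 g.

10.3 kg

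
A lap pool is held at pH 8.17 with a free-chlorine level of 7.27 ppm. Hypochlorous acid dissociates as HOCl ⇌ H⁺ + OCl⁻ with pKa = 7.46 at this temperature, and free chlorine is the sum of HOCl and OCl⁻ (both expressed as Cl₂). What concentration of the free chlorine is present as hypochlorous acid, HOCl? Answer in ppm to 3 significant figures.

[OCl⁻]/[HOCl] = 10^(pH − pKa) = 10^(8.17 − 7.46) = 10^0.71 = 5.129.
Fraction as HOCl = 1 / (1 + 5.129) = 0.1632.
HOCl = 0.1632 × 7.27 ppm = 1.186 ppm.

1.19 ppm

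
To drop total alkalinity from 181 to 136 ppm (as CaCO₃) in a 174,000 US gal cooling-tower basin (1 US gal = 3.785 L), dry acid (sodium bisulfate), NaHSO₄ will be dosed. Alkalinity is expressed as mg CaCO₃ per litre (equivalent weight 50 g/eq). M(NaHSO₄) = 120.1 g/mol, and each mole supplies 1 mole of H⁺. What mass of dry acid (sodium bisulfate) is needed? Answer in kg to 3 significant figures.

Volume: 174,000 US gal × 3.785 L/gal = 658,590 L.
Alkalinity to neutralize: (181 − 136) = 45 mg/L as CaCO₃ × 658,590 L = 29,640 g as CaCO₃.
Equivalents of H⁺ required: 29,640 ÷ 50 g/eq = 592.7 eq = 592.7 mol NaHSO₄.
Mass of NaHSO₄: 592.7 × 120.1 = 71,190 g.

71.2 kg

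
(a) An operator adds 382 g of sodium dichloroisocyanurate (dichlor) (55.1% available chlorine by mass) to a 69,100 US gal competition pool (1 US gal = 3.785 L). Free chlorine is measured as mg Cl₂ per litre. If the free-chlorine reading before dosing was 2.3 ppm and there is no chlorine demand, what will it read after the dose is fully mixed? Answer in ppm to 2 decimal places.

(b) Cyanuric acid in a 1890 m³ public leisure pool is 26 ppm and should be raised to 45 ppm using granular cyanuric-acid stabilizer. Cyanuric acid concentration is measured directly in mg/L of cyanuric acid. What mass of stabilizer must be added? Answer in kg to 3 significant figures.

(a) Volume: 69,100 US gal × 3.785 L/gal = 261,544 L.
(a) Available chlorine delivered: 382 g × 0.551 = 210.5 g as Cl₂.
(a) Concentration rise: 210.5 g / 261,544 L = 0.8048 mg/L = 0.80 ppm.
(a) Final FC: 2.3 + 0.80 = 3.10 ppm.

(b) Volume: 1890 m³ = 1,890,000 L.
(b) CYA to add: (45 − 26) = 19 mg/L × 1,890,000 L = 35,910 g cyanuric acid.

(a) 3.10 ppm; (b) 35.9 kg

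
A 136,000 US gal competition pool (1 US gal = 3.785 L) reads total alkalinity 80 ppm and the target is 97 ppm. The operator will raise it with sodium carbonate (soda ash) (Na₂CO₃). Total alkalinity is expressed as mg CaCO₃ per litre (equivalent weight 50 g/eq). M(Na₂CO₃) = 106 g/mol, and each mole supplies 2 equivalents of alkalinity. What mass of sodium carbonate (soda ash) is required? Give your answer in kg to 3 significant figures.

Volume: 136,000 US gal × 3.785 L/gal = 514,760 L.
Alkalinity to add: (97 − 80) = 17 mg/L as CaCO₃ × 514,760 L = 8751 g as CaCO₃.
Equivalents: 8751 g ÷ 50 g/eq = 175 eq.
Each mole of Na₂CO₃ supplies 2 eq, so 175 / 2 = 87.51 mol.
Mass: 87.51 mol × 106 g/mol = 9276 g.

9.28 kg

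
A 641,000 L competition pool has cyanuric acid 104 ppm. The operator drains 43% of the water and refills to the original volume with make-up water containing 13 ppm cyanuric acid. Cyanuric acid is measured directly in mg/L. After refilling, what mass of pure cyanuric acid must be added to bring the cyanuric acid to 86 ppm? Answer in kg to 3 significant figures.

13.5 kg

After draining 43% and refilling: 104 × 0.57 + 13 × 0.43 = 64.87 ppm.
Deficit to target: 86 − 64.87 = 21.13 mg/L.
Mass: 21.13 mg/L × 641,000 L = 13,540 g cyanuric acid.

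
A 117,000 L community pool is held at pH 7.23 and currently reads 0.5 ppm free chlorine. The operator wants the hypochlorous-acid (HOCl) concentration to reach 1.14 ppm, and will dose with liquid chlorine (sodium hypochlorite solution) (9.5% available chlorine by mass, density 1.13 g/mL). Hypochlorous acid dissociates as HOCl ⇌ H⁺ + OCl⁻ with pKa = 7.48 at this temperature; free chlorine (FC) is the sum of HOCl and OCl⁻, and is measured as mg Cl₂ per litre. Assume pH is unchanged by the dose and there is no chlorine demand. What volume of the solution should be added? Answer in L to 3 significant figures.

1.40 L

[OCl⁻]/[HOCl] = 10^(pH − pKa) = 10^(7.23 − 7.48) = 0.5623; fraction as HOCl = 1/(1 + 0.5623) = 0.6401.
Free chlorine required for 1.14 ppm HOCl: 1.14 / 0.6401 = 1.781 ppm.
FC to add: 1.781 − 0.5 = 1.281 mg/L as Cl₂.
Cl₂ equivalent: 1.281 mg/L × 117,000 L = 149.9 g.
Product at 9.5% available Cl: 149.9 / 0.095 = 1578 g.
Volume: 1578 g ÷ 1.13 g/mL = 1396 mL.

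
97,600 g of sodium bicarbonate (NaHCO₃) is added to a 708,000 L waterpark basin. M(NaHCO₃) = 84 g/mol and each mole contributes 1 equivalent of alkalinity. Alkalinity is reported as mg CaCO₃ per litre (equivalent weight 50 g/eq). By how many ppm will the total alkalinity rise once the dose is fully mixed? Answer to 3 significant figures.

82.1 ppm

Moles of NaHCO₃: 97,600 g ÷ 84 g/mol = 1162 mol → 1162 eq of alkalinity.
As CaCO₃: 1162 eq × 50 g/eq = 58,100 g.
Rise: 58,100 g / 708,000 L × 1000 = 82.06 mg/L.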